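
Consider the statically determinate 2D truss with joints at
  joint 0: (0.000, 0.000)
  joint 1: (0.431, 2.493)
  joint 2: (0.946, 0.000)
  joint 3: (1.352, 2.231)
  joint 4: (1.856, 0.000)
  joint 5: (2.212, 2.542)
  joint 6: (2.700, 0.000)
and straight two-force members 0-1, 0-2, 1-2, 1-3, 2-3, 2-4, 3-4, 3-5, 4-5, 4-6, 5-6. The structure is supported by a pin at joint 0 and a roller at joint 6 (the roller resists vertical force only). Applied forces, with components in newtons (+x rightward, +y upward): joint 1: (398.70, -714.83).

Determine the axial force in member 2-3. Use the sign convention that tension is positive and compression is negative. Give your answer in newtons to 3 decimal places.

385.932

N=7 nodes, M=11 members, R=3 reactions → 2N=14, M+R=14
member 0 (0-1): L=2.5300, (cx,cy)=(0.1704,0.9854)
member 1 (0-2): L=0.9460, (cx,cy)=(1.0000,0.0000)
member 2 (1-2): L=2.5456, (cx,cy)=(0.2023,-0.9793)
member 3 (1-3): L=0.9575, (cx,cy)=(0.9618,-0.2736)
member 4 (2-3): L=2.2676, (cx,cy)=(0.1790,0.9838)
member 5 (2-4): L=0.9100, (cx,cy)=(1.0000,0.0000)
member 6 (3-4): L=2.2872, (cx,cy)=(0.2204,-0.9754)
member 7 (3-5): L=0.9145, (cx,cy)=(0.9404,0.3401)
member 8 (4-5): L=2.5668, (cx,cy)=(0.1387,0.9903)
member 9 (4-6): L=0.8440, (cx,cy)=(1.0000,0.0000)
member 10 (5-6): L=2.5884, (cx,cy)=(0.1885,-0.9821)
solve A·x = −loads:
  F[0-1] = -236.0393 N (compression)
  F[0-2] = +438.9109 N (tension)
  F[1-2] = -387.7128 N (compression)
  F[1-3] = -374.7759 N (compression)
  F[2-3] = +385.9318 N (tension)
  F[2-4] = +291.3765 N (tension)
  F[3-4] = -556.9211 N (compression)
  F[3-5] = -179.3455 N (compression)
  F[4-5] = +548.5332 N (tension)
  F[4-6] = +92.5781 N (tension)
  F[5-6] = -491.0470 N (compression)
  Rx@0 = -398.7000 N
  Ry@0 = +232.5890 N
  Ry@6 = +482.2410 N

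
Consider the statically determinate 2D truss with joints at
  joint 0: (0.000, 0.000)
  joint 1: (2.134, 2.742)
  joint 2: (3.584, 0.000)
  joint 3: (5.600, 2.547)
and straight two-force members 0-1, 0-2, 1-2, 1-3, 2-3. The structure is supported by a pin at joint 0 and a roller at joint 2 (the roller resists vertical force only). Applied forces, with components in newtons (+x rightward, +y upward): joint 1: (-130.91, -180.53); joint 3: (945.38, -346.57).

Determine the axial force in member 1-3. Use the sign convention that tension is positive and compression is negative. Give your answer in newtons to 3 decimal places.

1169.544

N=4 nodes, M=5 members, R=3 reactions → 2N=8, M+R=8
member 0 (0-1): L=3.4746, (cx,cy)=(0.6142,0.7892)
member 1 (0-2): L=3.5840, (cx,cy)=(1.0000,0.0000)
member 2 (1-2): L=3.1018, (cx,cy)=(0.4675,-0.8840)
member 3 (1-3): L=3.4715, (cx,cy)=(0.9984,-0.0562)
member 4 (2-3): L=3.2483, (cx,cy)=(0.6206,0.7841)
solve A·x = −loads:
  F[0-1] = +878.8959 N (tension)
  F[0-2] = +274.6700 N (tension)
  F[1-2] = -1063.1365 N (compression)
  F[1-3] = +1169.5441 N (tension)
  F[2-3] = -358.2115 N (compression)
  Rx@0 = -814.4700 N
  Ry@0 = -693.5949 N
  Ry@2 = +1220.6949 N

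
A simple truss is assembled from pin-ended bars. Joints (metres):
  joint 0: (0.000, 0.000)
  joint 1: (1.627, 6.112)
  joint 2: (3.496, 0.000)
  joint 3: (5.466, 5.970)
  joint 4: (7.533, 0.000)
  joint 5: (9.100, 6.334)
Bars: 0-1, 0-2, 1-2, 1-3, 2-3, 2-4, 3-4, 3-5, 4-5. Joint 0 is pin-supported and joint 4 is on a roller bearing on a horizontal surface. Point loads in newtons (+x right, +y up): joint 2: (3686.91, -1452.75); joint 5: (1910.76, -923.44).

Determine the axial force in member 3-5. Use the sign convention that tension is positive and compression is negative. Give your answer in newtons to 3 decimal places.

N=6 nodes, M=9 members, R=3 reactions → 2N=12, M+R=12
member 0 (0-1): L=6.3248, (cx,cy)=(0.2572,0.9663)
member 1 (0-2): L=3.4960, (cx,cy)=(1.0000,0.0000)
member 2 (1-2): L=6.3914, (cx,cy)=(0.2924,-0.9563)
member 3 (1-3): L=3.8416, (cx,cy)=(0.9993,-0.0370)
member 4 (2-3): L=6.2866, (cx,cy)=(0.3134,0.9496)
member 5 (2-4): L=4.0370, (cx,cy)=(1.0000,0.0000)
member 6 (3-4): L=6.3177, (cx,cy)=(0.3272,-0.9450)
member 7 (3-5): L=3.6522, (cx,cy)=(0.9950,0.0997)
member 8 (4-5): L=6.5250, (cx,cy)=(0.2402,0.9707)
solve A·x = −loads:
  F[0-1] = +1055.7093 N (tension)
  F[0-2] = +5326.0999 N (tension)
  F[1-2] = -1089.6434 N (compression)
  F[1-3] = +590.6129 N (tension)
  F[2-3] = +2627.0805 N (tension)
  F[2-4] = +497.3206 N (tension)
  F[3-4] = -2384.4443 N (compression)
  F[3-5] = +2204.5486 N (tension)
  F[4-5] = -1177.6230 N (compression)
  Rx@0 = -5597.6700 N
  Ry@0 = -1020.1822 N
  Ry@4 = +3396.3722 N

2204.549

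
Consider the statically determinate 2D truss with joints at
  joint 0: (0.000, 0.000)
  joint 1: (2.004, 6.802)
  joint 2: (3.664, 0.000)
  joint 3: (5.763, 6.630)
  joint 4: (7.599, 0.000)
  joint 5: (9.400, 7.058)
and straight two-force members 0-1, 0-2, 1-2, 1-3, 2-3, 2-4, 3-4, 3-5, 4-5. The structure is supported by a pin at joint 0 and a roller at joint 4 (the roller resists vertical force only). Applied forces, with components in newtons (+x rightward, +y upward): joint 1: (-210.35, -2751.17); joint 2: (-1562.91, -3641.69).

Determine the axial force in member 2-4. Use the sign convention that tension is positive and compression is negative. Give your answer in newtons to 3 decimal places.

N=6 nodes, M=9 members, R=3 reactions → 2N=12, M+R=12
member 0 (0-1): L=7.0911, (cx,cy)=(0.2826,0.9592)
member 1 (0-2): L=3.6640, (cx,cy)=(1.0000,0.0000)
member 2 (1-2): L=7.0016, (cx,cy)=(0.2371,-0.9715)
member 3 (1-3): L=3.7629, (cx,cy)=(0.9990,-0.0457)
member 4 (2-3): L=6.9543, (cx,cy)=(0.3018,0.9534)
member 5 (2-4): L=3.9350, (cx,cy)=(1.0000,0.0000)
member 6 (3-4): L=6.8795, (cx,cy)=(0.2669,-0.9637)
member 7 (3-5): L=3.6621, (cx,cy)=(0.9931,0.1169)
member 8 (4-5): L=7.2842, (cx,cy)=(0.2472,0.9690)
solve A·x = −loads:
  F[0-1] = -4273.9296 N (compression)
  F[0-2] = -565.4085 N (compression)
  F[1-2] = +1451.2994 N (tension)
  F[1-3] = -1342.9904 N (compression)
  F[2-3] = +2340.9445 N (tension)
  F[2-4] = +635.0280 N (tension)
  F[3-4] = -2379.4594 N (compression)
  F[3-5] = +0.0000 N (tension)
  F[4-5] = +0.0000 N (tension)
  Rx@0 = +1773.2600 N
  Ry@0 = +4099.7035 N
  Ry@4 = +2293.1565 N

635.028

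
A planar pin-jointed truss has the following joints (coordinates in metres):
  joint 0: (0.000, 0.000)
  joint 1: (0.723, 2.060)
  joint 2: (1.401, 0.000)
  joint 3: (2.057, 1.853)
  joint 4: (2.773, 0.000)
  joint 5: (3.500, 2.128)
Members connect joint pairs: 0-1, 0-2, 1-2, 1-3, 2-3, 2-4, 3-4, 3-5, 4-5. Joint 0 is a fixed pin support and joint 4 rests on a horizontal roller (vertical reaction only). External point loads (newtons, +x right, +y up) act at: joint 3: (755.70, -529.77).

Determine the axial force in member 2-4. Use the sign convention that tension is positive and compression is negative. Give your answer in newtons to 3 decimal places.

N=6 nodes, M=9 members, R=3 reactions → 2N=12, M+R=12
member 0 (0-1): L=2.1832, (cx,cy)=(0.3312,0.9436)
member 1 (0-2): L=1.4010, (cx,cy)=(1.0000,0.0000)
member 2 (1-2): L=2.1687, (cx,cy)=(0.3126,-0.9499)
member 3 (1-3): L=1.3500, (cx,cy)=(0.9882,-0.1533)
member 4 (2-3): L=1.9657, (cx,cy)=(0.3337,0.9427)
member 5 (2-4): L=1.3720, (cx,cy)=(1.0000,0.0000)
member 6 (3-4): L=1.9865, (cx,cy)=(0.3604,-0.9328)
member 7 (3-5): L=1.4690, (cx,cy)=(0.9823,0.1872)
member 8 (4-5): L=2.2488, (cx,cy)=(0.3233,0.9463)
solve A·x = −loads:
  F[0-1] = +390.2108 N (tension)
  F[0-2] = +626.4753 N (tension)
  F[1-2] = -430.7297 N (compression)
  F[1-3] = +267.0413 N (tension)
  F[2-3] = +434.0218 N (tension)
  F[2-4] = +346.9730 N (tension)
  F[3-4] = -962.6662 N (compression)
  F[3-5] = -0.0000 N (tension)
  F[4-5] = +0.0000 N (tension)
  Rx@0 = -755.7000 N
  Ry@0 = -368.1921 N
  Ry@4 = +897.9621 N

346.973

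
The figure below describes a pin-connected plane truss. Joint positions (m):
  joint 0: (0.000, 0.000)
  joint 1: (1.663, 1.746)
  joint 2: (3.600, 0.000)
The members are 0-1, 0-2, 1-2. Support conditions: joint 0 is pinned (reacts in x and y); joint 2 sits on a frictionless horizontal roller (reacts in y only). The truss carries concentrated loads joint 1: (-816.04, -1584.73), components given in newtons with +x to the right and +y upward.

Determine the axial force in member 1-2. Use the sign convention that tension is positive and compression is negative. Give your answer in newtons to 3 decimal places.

N=3 nodes, M=3 members, R=3 reactions → 2N=6, M+R=6
member 0 (0-1): L=2.4112, (cx,cy)=(0.6897,0.7241)
member 1 (0-2): L=3.6000, (cx,cy)=(1.0000,0.0000)
member 2 (1-2): L=2.6078, (cx,cy)=(0.7428,-0.6695)
solve A·x = −loads:
  F[0-1] = -1724.1235 N (compression)
  F[0-2] = +373.0642 N (tension)
  F[1-2] = -502.2546 N (compression)
  Rx@0 = +816.0400 N
  Ry@0 = +1248.4522 N
  Ry@2 = +336.2778 N

-502.255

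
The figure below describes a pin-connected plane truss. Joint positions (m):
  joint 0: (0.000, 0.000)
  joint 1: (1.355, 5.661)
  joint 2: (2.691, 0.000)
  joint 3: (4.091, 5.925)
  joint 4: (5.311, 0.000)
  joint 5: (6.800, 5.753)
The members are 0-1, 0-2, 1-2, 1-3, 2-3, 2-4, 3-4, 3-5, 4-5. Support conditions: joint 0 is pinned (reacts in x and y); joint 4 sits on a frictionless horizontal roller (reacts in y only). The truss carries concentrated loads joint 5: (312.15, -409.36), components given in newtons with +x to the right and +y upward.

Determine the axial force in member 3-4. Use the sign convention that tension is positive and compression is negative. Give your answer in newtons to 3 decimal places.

-489.063

N=6 nodes, M=9 members, R=3 reactions → 2N=12, M+R=12
member 0 (0-1): L=5.8209, (cx,cy)=(0.2328,0.9725)
member 1 (0-2): L=2.6910, (cx,cy)=(1.0000,0.0000)
member 2 (1-2): L=5.8165, (cx,cy)=(0.2297,-0.9733)
member 3 (1-3): L=2.7487, (cx,cy)=(0.9954,0.0960)
member 4 (2-3): L=6.0882, (cx,cy)=(0.2300,0.9732)
member 5 (2-4): L=2.6200, (cx,cy)=(1.0000,0.0000)
member 6 (3-4): L=6.0493, (cx,cy)=(0.2017,-0.9795)
member 7 (3-5): L=2.7145, (cx,cy)=(0.9980,-0.0634)
member 8 (4-5): L=5.9426, (cx,cy)=(0.2506,0.9681)
solve A·x = −loads:
  F[0-1] = +465.6900 N (tension)
  F[0-2] = +203.7459 N (tension)
  F[1-2] = -444.4696 N (compression)
  F[1-3] = +211.4723 N (tension)
  F[2-3] = +444.4981 N (tension)
  F[2-4] = -0.5591 N (compression)
  F[3-4] = -489.0631 N (compression)
  F[3-5] = +412.1698 N (tension)
  F[4-5] = -395.8715 N (compression)
  Rx@0 = -312.1500 N
  Ry@0 = -452.8970 N
  Ry@4 = +862.2570 N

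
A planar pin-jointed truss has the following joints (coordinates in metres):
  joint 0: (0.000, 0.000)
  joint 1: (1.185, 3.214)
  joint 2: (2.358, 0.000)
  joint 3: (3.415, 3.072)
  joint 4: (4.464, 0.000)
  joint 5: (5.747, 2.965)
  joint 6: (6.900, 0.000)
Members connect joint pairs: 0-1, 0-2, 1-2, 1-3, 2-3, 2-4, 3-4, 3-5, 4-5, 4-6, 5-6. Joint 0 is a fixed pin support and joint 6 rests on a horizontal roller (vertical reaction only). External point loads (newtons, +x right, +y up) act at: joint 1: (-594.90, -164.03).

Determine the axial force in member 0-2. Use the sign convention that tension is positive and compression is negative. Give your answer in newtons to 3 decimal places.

-442.641

N=7 nodes, M=11 members, R=3 reactions → 2N=14, M+R=14
member 0 (0-1): L=3.4255, (cx,cy)=(0.3459,0.9383)
member 1 (0-2): L=2.3580, (cx,cy)=(1.0000,0.0000)
member 2 (1-2): L=3.4214, (cx,cy)=(0.3428,-0.9394)
member 3 (1-3): L=2.2345, (cx,cy)=(0.9980,-0.0635)
member 4 (2-3): L=3.2488, (cx,cy)=(0.3254,0.9456)
member 5 (2-4): L=2.1060, (cx,cy)=(1.0000,0.0000)
member 6 (3-4): L=3.2462, (cx,cy)=(0.3232,-0.9463)
member 7 (3-5): L=2.3345, (cx,cy)=(0.9989,-0.0458)
member 8 (4-5): L=3.2307, (cx,cy)=(0.3971,0.9178)
member 9 (4-6): L=2.4360, (cx,cy)=(1.0000,0.0000)
member 10 (5-6): L=3.1813, (cx,cy)=(0.3624,-0.9320)
solve A·x = −loads:
  F[0-1] = -440.1371 N (compression)
  F[0-2] = -442.6410 N (compression)
  F[1-2] = +240.5795 N (tension)
  F[1-3] = +360.8888 N (tension)
  F[2-3] = -239.0021 N (compression)
  F[2-4] = -282.3988 N (compression)
  F[3-4] = +253.3224 N (tension)
  F[3-5] = +200.7485 N (tension)
  F[4-5] = -261.2124 N (compression)
  F[4-6] = -96.8024 N (compression)
  F[5-6] = +267.0917 N (tension)
  Rx@0 = +594.9000 N
  Ry@0 = +412.9623 N
  Ry@6 = -248.9323 N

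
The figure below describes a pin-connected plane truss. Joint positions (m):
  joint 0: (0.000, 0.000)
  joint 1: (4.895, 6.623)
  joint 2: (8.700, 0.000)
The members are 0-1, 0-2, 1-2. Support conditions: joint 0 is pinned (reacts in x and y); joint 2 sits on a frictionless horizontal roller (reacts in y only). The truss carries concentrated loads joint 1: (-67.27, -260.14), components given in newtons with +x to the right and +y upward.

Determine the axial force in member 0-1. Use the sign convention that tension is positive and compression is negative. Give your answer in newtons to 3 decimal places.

-205.155

N=3 nodes, M=3 members, R=3 reactions → 2N=6, M+R=6
member 0 (0-1): L=8.2356, (cx,cy)=(0.5944,0.8042)
member 1 (0-2): L=8.7000, (cx,cy)=(1.0000,0.0000)
member 2 (1-2): L=7.6382, (cx,cy)=(0.4982,-0.8671)
solve A·x = −loads:
  F[0-1] = -205.1553 N (compression)
  F[0-2] = +54.6683 N (tension)
  F[1-2] = -109.7418 N (compression)
  Rx@0 = +67.2700 N
  Ry@0 = +164.9841 N
  Ry@2 = +95.1559 N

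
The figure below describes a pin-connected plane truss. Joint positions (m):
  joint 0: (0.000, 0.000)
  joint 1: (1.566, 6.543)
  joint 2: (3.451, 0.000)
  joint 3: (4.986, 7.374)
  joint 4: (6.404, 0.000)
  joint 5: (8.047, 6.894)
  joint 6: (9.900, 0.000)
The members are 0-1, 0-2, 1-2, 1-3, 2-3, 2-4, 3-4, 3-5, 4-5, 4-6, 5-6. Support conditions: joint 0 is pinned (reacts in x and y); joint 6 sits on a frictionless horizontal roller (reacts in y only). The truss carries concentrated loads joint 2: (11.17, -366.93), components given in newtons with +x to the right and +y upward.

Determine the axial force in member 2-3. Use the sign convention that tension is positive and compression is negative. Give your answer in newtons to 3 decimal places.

159.891

N=7 nodes, M=11 members, R=3 reactions → 2N=14, M+R=14
member 0 (0-1): L=6.7278, (cx,cy)=(0.2328,0.9725)
member 1 (0-2): L=3.4510, (cx,cy)=(1.0000,0.0000)
member 2 (1-2): L=6.8091, (cx,cy)=(0.2768,-0.9609)
member 3 (1-3): L=3.5195, (cx,cy)=(0.9717,0.2361)
member 4 (2-3): L=7.5321, (cx,cy)=(0.2038,0.9790)
member 5 (2-4): L=2.9530, (cx,cy)=(1.0000,0.0000)
member 6 (3-4): L=7.5091, (cx,cy)=(0.1888,-0.9820)
member 7 (3-5): L=3.0984, (cx,cy)=(0.9879,-0.1549)
member 8 (4-5): L=7.0871, (cx,cy)=(0.2318,0.9728)
member 9 (4-6): L=3.4960, (cx,cy)=(1.0000,0.0000)
member 10 (5-6): L=7.1387, (cx,cy)=(0.2596,-0.9657)
solve A·x = −loads:
  F[0-1] = -245.7741 N (compression)
  F[0-2] = +68.3778 N (tension)
  F[1-2] = +218.9521 N (tension)
  F[1-3] = -121.2496 N (compression)
  F[2-3] = +159.8907 N (tension)
  F[2-4] = +85.2364 N (tension)
  F[3-4] = -120.2656 N (compression)
  F[3-5] = -63.2898 N (compression)
  F[4-5] = +121.4095 N (tension)
  F[4-6] = +34.3793 N (tension)
  F[5-6] = -132.4464 N (compression)
  Rx@0 = -11.1700 N
  Ry@0 = +239.0234 N
  Ry@6 = +127.9066 N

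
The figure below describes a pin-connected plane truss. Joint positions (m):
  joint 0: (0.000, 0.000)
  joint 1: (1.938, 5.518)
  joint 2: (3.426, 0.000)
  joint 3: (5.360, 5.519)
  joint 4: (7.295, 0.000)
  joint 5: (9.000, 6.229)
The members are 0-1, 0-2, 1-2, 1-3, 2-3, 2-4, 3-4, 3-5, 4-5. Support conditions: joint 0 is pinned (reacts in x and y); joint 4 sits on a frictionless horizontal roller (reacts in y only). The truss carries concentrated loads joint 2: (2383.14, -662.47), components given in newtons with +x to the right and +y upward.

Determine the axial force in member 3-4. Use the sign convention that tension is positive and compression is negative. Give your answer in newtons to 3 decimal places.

-329.688

N=6 nodes, M=9 members, R=3 reactions → 2N=12, M+R=12
member 0 (0-1): L=5.8484, (cx,cy)=(0.3314,0.9435)
member 1 (0-2): L=3.4260, (cx,cy)=(1.0000,0.0000)
member 2 (1-2): L=5.7151, (cx,cy)=(0.2604,-0.9655)
member 3 (1-3): L=3.4220, (cx,cy)=(1.0000,0.0003)
member 4 (2-3): L=5.8481, (cx,cy)=(0.3307,0.9437)
member 5 (2-4): L=3.8690, (cx,cy)=(1.0000,0.0000)
member 6 (3-4): L=5.8484, (cx,cy)=(0.3309,-0.9437)
member 7 (3-5): L=3.7086, (cx,cy)=(0.9815,0.1914)
member 8 (4-5): L=6.4581, (cx,cy)=(0.2640,0.9645)
solve A·x = −loads:
  F[0-1] = -372.3895 N (compression)
  F[0-2] = +2506.5390 N (tension)
  F[1-2] = +363.8343 N (tension)
  F[1-3] = -218.1278 N (compression)
  F[2-3] = +329.7373 N (tension)
  F[2-4] = +109.0809 N (tension)
  F[3-4] = -329.6884 N (compression)
  F[3-5] = -0.0000 N (compression)
  F[4-5] = +0.0000 N (tension)
  Rx@0 = -2383.1400 N
  Ry@0 = +351.3498 N
  Ry@4 = +311.1202 N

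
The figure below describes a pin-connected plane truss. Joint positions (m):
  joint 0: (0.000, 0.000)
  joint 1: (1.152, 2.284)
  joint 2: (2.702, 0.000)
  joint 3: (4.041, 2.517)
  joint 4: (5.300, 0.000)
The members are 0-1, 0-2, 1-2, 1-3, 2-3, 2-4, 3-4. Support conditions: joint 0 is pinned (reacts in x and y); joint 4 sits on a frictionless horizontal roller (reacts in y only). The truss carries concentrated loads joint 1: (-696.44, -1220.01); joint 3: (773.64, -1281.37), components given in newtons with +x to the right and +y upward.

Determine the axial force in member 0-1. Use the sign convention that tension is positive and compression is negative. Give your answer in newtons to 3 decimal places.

N=5 nodes, M=7 members, R=3 reactions → 2N=10, M+R=10
member 0 (0-1): L=2.5581, (cx,cy)=(0.4503,0.8929)
member 1 (0-2): L=2.7020, (cx,cy)=(1.0000,0.0000)
member 2 (1-2): L=2.7603, (cx,cy)=(0.5615,-0.8275)
member 3 (1-3): L=2.8984, (cx,cy)=(0.9968,0.0804)
member 4 (2-3): L=2.8510, (cx,cy)=(0.4697,0.8828)
member 5 (2-4): L=2.5980, (cx,cy)=(1.0000,0.0000)
member 6 (3-4): L=2.8143, (cx,cy)=(0.4474,-0.8944)
solve A·x = −loads:
  F[0-1] = -1334.9675 N (compression)
  F[0-2] = +678.3869 N (tension)
  F[1-2] = -23.3647 N (compression)
  F[1-3] = +108.7251 N (tension)
  F[2-3] = +21.8986 N (tension)
  F[2-4] = +654.9819 N (tension)
  F[3-4] = -1464.1187 N (compression)
  Rx@0 = -77.2000 N
  Ry@0 = +1191.9365 N
  Ry@4 = +1309.4435 N

-1334.968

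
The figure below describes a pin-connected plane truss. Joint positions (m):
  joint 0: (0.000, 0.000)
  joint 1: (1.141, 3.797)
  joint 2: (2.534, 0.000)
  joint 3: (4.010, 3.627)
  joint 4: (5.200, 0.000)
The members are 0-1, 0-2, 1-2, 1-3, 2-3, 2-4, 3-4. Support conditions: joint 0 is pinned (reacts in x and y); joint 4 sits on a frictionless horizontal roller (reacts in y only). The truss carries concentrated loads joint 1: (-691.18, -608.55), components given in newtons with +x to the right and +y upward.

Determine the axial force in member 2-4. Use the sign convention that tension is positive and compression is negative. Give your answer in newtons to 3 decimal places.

N=5 nodes, M=7 members, R=3 reactions → 2N=10, M+R=10
member 0 (0-1): L=3.9647, (cx,cy)=(0.2878,0.9577)
member 1 (0-2): L=2.5340, (cx,cy)=(1.0000,0.0000)
member 2 (1-2): L=4.0445, (cx,cy)=(0.3444,-0.9388)
member 3 (1-3): L=2.8740, (cx,cy)=(0.9982,-0.0592)
member 4 (2-3): L=3.9158, (cx,cy)=(0.3769,0.9262)
member 5 (2-4): L=2.6660, (cx,cy)=(1.0000,0.0000)
member 6 (3-4): L=3.8172, (cx,cy)=(0.3117,-0.9502)
solve A·x = −loads:
  F[0-1] = -1022.9928 N (compression)
  F[0-2] = -396.7754 N (compression)
  F[1-2] = +378.5402 N (tension)
  F[1-3] = +266.8652 N (tension)
  F[2-3] = -383.6790 N (compression)
  F[2-4] = -121.7771 N (compression)
  F[3-4] = +390.6311 N (tension)
  Rx@0 = +691.1800 N
  Ry@0 = +979.7144 N
  Ry@4 = -371.1644 N

-121.777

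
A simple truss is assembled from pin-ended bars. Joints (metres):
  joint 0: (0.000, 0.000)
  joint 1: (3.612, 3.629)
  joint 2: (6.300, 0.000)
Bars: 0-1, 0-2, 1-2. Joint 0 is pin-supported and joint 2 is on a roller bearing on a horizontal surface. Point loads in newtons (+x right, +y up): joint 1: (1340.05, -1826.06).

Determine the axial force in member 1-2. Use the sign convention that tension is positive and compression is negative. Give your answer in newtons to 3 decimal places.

N=3 nodes, M=3 members, R=3 reactions → 2N=6, M+R=6
member 0 (0-1): L=5.1202, (cx,cy)=(0.7054,0.7088)
member 1 (0-2): L=6.3000, (cx,cy)=(1.0000,0.0000)
member 2 (1-2): L=4.5161, (cx,cy)=(0.5952,-0.8036)
solve A·x = −loads:
  F[0-1] = -10.1692 N (compression)
  F[0-2] = +1347.2238 N (tension)
  F[1-2] = -2263.4567 N (compression)
  Rx@0 = -1340.0500 N
  Ry@0 = +7.2076 N
  Ry@2 = +1818.8524 N

-2263.457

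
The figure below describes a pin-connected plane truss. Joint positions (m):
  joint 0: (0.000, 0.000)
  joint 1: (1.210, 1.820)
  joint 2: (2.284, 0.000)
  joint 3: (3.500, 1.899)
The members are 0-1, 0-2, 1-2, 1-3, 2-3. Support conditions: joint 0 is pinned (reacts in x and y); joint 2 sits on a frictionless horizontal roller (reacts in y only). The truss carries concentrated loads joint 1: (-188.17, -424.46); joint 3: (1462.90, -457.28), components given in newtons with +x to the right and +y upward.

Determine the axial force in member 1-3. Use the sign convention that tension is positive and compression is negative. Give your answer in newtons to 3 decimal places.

N=4 nodes, M=5 members, R=3 reactions → 2N=8, M+R=8
member 0 (0-1): L=2.1855, (cx,cy)=(0.5536,0.8328)
member 1 (0-2): L=2.2840, (cx,cy)=(1.0000,0.0000)
member 2 (1-2): L=2.1133, (cx,cy)=(0.5082,-0.8612)
member 3 (1-3): L=2.2914, (cx,cy)=(0.9994,0.0345)
member 4 (2-3): L=2.2550, (cx,cy)=(0.5393,0.8421)
solve A·x = −loads:
  F[0-1] = +1333.2008 N (tension)
  F[0-2] = +536.6116 N (tension)
  F[1-2] = -1710.0600 N (compression)
  F[1-3] = +1796.4415 N (tension)
  F[2-3] = -616.5423 N (compression)
  Rx@0 = -1274.7300 N
  Ry@0 = -1110.2277 N
  Ry@2 = +1991.9677 N

1796.442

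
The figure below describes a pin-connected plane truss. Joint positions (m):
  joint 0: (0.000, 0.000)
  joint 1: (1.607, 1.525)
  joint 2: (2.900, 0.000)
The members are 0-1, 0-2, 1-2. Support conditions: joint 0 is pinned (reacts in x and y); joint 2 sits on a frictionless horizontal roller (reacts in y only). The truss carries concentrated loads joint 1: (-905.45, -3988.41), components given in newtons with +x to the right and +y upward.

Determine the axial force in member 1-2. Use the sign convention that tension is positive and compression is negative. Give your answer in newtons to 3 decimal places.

N=3 nodes, M=3 members, R=3 reactions → 2N=6, M+R=6
member 0 (0-1): L=2.2154, (cx,cy)=(0.7254,0.6884)
member 1 (0-2): L=2.9000, (cx,cy)=(1.0000,0.0000)
member 2 (1-2): L=1.9994, (cx,cy)=(0.6467,-0.7627)
solve A·x = −loads:
  F[0-1] = -3275.0733 N (compression)
  F[0-2] = +1470.1940 N (tension)
  F[1-2] = -2273.3638 N (compression)
  Rx@0 = +905.4500 N
  Ry@0 = +2254.4225 N
  Ry@2 = +1733.9875 N

-2273.364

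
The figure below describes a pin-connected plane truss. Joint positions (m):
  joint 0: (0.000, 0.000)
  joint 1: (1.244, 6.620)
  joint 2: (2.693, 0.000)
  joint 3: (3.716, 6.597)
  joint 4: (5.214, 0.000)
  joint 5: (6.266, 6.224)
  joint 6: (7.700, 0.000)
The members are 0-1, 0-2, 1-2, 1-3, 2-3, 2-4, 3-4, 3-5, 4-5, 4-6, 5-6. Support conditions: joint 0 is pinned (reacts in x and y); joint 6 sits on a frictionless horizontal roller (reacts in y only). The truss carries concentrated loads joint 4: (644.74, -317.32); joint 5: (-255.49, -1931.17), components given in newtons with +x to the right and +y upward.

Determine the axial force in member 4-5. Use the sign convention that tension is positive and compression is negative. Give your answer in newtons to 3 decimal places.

-437.364

N=7 nodes, M=11 members, R=3 reactions → 2N=14, M+R=14
member 0 (0-1): L=6.7359, (cx,cy)=(0.1847,0.9828)
member 1 (0-2): L=2.6930, (cx,cy)=(1.0000,0.0000)
member 2 (1-2): L=6.7767, (cx,cy)=(0.2138,-0.9769)
member 3 (1-3): L=2.4721, (cx,cy)=(1.0000,-0.0093)
member 4 (2-3): L=6.6758, (cx,cy)=(0.1532,0.9882)
member 5 (2-4): L=2.5210, (cx,cy)=(1.0000,0.0000)
member 6 (3-4): L=6.7649, (cx,cy)=(0.2214,-0.9752)
member 7 (3-5): L=2.5771, (cx,cy)=(0.9895,-0.1447)
member 8 (4-5): L=6.3123, (cx,cy)=(0.1667,0.9860)
member 9 (4-6): L=2.4860, (cx,cy)=(1.0000,0.0000)
member 10 (5-6): L=6.3871, (cx,cy)=(0.2245,-0.9745)
solve A·x = −loads:
  F[0-1] = -680.3163 N (compression)
  F[0-2] = +514.8928 N (tension)
  F[1-2] = +687.0386 N (tension)
  F[1-3] = -272.5573 N (compression)
  F[2-3] = -679.1710 N (compression)
  F[2-4] = +765.8709 N (tension)
  F[3-4] = +767.6236 N (tension)
  F[3-5] = -552.4169 N (compression)
  F[4-5] = -437.3641 N (compression)
  F[4-6] = +364.0011 N (tension)
  F[5-6] = -1621.2668 N (compression)
  Rx@0 = -389.2500 N
  Ry@0 = +668.6136 N
  Ry@6 = +1579.8764 N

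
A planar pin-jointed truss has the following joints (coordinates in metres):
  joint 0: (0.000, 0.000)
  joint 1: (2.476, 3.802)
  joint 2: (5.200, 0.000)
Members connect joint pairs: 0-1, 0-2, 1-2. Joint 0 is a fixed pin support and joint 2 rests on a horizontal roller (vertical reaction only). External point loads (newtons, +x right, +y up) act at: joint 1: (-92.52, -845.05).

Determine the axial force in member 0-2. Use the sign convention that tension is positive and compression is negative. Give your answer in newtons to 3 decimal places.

239.821

N=3 nodes, M=3 members, R=3 reactions → 2N=6, M+R=6
member 0 (0-1): L=4.5372, (cx,cy)=(0.5457,0.8380)
member 1 (0-2): L=5.2000, (cx,cy)=(1.0000,0.0000)
member 2 (1-2): L=4.6771, (cx,cy)=(0.5824,-0.8129)
solve A·x = −loads:
  F[0-1] = -608.9986 N (compression)
  F[0-2] = +239.8205 N (tension)
  F[1-2] = -411.7722 N (compression)
  Rx@0 = +92.5200 N
  Ry@0 = +510.3225 N
  Ry@2 = +334.7275 N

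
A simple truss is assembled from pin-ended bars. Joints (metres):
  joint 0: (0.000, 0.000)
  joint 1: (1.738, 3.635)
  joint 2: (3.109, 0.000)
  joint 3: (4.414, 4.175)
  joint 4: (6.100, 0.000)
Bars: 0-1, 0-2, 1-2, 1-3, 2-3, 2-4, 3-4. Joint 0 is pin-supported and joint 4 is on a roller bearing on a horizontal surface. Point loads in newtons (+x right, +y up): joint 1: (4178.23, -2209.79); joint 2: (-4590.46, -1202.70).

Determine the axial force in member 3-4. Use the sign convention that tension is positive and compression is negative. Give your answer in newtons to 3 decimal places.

-4025.258

N=5 nodes, M=7 members, R=3 reactions → 2N=10, M+R=10
member 0 (0-1): L=4.0291, (cx,cy)=(0.4314,0.9022)
member 1 (0-2): L=3.1090, (cx,cy)=(1.0000,0.0000)
member 2 (1-2): L=3.8850, (cx,cy)=(0.3529,-0.9357)
member 3 (1-3): L=2.7299, (cx,cy)=(0.9802,0.1978)
member 4 (2-3): L=4.3742, (cx,cy)=(0.2983,0.9545)
member 5 (2-4): L=2.9910, (cx,cy)=(1.0000,0.0000)
member 6 (3-4): L=4.5026, (cx,cy)=(0.3745,-0.9272)
solve A·x = −loads:
  F[0-1] = +354.6029 N (tension)
  F[0-2] = -565.1911 N (compression)
  F[1-2] = -3319.1637 N (compression)
  F[1-3] = -2911.4635 N (compression)
  F[2-3] = +4513.8757 N (tension)
  F[2-4] = +1507.2661 N (tension)
  F[3-4] = -4025.2583 N (compression)
  Rx@0 = +412.2300 N
  Ry@0 = -319.9158 N
  Ry@4 = +3732.4058 N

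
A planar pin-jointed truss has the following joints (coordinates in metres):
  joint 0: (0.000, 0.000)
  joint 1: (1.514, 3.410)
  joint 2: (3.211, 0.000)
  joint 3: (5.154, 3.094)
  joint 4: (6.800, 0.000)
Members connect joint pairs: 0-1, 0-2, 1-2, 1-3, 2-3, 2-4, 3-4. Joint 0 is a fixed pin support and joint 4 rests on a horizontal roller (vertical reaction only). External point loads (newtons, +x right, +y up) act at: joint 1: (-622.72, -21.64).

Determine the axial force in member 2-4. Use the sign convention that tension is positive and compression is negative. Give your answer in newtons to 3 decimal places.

-163.567

N=5 nodes, M=7 members, R=3 reactions → 2N=10, M+R=10
member 0 (0-1): L=3.7310, (cx,cy)=(0.4058,0.9140)
member 1 (0-2): L=3.2110, (cx,cy)=(1.0000,0.0000)
member 2 (1-2): L=3.8089, (cx,cy)=(0.4455,-0.8953)
member 3 (1-3): L=3.6537, (cx,cy)=(0.9963,-0.0865)
member 4 (2-3): L=3.6535, (cx,cy)=(0.5318,0.8469)
member 5 (2-4): L=3.5890, (cx,cy)=(1.0000,0.0000)
member 6 (3-4): L=3.5046, (cx,cy)=(0.4697,-0.8828)
solve A·x = −loads:
  F[0-1] = -360.0764 N (compression)
  F[0-2] = -476.6045 N (compression)
  F[1-2] = +310.6304 N (tension)
  F[1-3] = +339.4806 N (tension)
  F[2-3] = -328.3863 N (compression)
  F[2-4] = -163.5667 N (compression)
  F[3-4] = +348.2589 N (tension)
  Rx@0 = +622.7200 N
  Ry@0 = +329.0977 N
  Ry@4 = -307.4577 N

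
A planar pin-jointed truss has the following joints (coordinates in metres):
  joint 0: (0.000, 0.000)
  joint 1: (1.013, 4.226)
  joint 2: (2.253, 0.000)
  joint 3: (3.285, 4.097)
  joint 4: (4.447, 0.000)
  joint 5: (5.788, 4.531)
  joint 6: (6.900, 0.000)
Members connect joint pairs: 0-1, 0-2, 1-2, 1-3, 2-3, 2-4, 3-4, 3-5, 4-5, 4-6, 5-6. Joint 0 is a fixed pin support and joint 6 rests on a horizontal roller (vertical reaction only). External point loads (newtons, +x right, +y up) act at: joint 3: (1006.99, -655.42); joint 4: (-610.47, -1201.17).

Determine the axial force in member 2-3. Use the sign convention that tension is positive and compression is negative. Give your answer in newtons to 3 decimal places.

-183.353

N=7 nodes, M=11 members, R=3 reactions → 2N=14, M+R=14
member 0 (0-1): L=4.3457, (cx,cy)=(0.2331,0.9725)
member 1 (0-2): L=2.2530, (cx,cy)=(1.0000,0.0000)
member 2 (1-2): L=4.4042, (cx,cy)=(0.2816,-0.9595)
member 3 (1-3): L=2.2757, (cx,cy)=(0.9984,-0.0567)
member 4 (2-3): L=4.2250, (cx,cy)=(0.2443,0.9697)
member 5 (2-4): L=2.1940, (cx,cy)=(1.0000,0.0000)
member 6 (3-4): L=4.2586, (cx,cy)=(0.2729,-0.9621)
member 7 (3-5): L=2.5403, (cx,cy)=(0.9853,0.1708)
member 8 (4-5): L=4.7253, (cx,cy)=(0.2838,0.9589)
member 9 (4-6): L=2.4530, (cx,cy)=(1.0000,0.0000)
member 10 (5-6): L=4.6655, (cx,cy)=(0.2383,-0.9712)
solve A·x = −loads:
  F[0-1] = -177.3755 N (compression)
  F[0-2] = +437.8668 N (tension)
  F[1-2] = +185.2948 N (tension)
  F[1-3] = -93.6675 N (compression)
  F[2-3] = -183.3528 N (compression)
  F[2-4] = +534.8229 N (tension)
  F[3-4] = -675.1919 N (compression)
  F[3-5] = -975.4002 N (compression)
  F[4-5] = +1930.0956 N (tension)
  F[4-6] = +413.3128 N (tension)
  F[5-6] = -1734.0770 N (compression)
  Rx@0 = -396.5200 N
  Ry@0 = +172.4892 N
  Ry@6 = +1684.1008 N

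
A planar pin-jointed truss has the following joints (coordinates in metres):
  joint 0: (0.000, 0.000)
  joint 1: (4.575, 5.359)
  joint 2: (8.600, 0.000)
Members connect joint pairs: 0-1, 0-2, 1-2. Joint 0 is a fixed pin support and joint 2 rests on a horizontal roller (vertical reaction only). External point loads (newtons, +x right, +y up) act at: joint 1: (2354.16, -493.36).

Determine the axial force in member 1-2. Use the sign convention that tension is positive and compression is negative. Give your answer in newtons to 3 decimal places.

N=3 nodes, M=3 members, R=3 reactions → 2N=6, M+R=6
member 0 (0-1): L=7.0462, (cx,cy)=(0.6493,0.7605)
member 1 (0-2): L=8.6000, (cx,cy)=(1.0000,0.0000)
member 2 (1-2): L=6.7022, (cx,cy)=(0.6005,-0.7996)
solve A·x = −loads:
  F[0-1] = +1625.2323 N (tension)
  F[0-2] = +1298.9253 N (tension)
  F[1-2] = -2162.8966 N (compression)
  Rx@0 = -2354.1600 N
  Ry@0 = -1236.0662 N
  Ry@2 = +1729.4262 N

-2162.897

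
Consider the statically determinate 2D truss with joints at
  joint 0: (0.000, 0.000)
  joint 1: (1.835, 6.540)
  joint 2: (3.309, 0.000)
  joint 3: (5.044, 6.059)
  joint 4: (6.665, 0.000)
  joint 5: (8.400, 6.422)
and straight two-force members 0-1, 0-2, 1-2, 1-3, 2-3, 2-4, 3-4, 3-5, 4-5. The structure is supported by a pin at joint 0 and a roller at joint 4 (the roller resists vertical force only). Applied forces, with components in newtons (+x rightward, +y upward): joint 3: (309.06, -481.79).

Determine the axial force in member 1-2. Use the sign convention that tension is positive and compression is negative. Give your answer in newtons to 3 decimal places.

-181.069

N=6 nodes, M=9 members, R=3 reactions → 2N=12, M+R=12
member 0 (0-1): L=6.7926, (cx,cy)=(0.2701,0.9628)
member 1 (0-2): L=3.3090, (cx,cy)=(1.0000,0.0000)
member 2 (1-2): L=6.7040, (cx,cy)=(0.2199,-0.9755)
member 3 (1-3): L=3.2448, (cx,cy)=(0.9890,-0.1482)
member 4 (2-3): L=6.3025, (cx,cy)=(0.2753,0.9614)
member 5 (2-4): L=3.3560, (cx,cy)=(1.0000,0.0000)
member 6 (3-4): L=6.2721, (cx,cy)=(0.2584,-0.9660)
member 7 (3-5): L=3.3756, (cx,cy)=(0.9942,0.1075)
member 8 (4-5): L=6.6522, (cx,cy)=(0.2608,0.9654)
solve A·x = −loads:
  F[0-1] = +170.1077 N (tension)
  F[0-2] = +263.1056 N (tension)
  F[1-2] = -181.0692 N (compression)
  F[1-3] = +86.7236 N (tension)
  F[2-3] = +183.7376 N (tension)
  F[2-4] = +172.7139 N (tension)
  F[3-4] = -668.2772 N (compression)
  F[3-5] = -0.0000 N (compression)
  F[4-5] = +0.0000 N (tension)
  Rx@0 = -309.0600 N
  Ry@0 = -163.7829 N
  Ry@4 = +645.5729 N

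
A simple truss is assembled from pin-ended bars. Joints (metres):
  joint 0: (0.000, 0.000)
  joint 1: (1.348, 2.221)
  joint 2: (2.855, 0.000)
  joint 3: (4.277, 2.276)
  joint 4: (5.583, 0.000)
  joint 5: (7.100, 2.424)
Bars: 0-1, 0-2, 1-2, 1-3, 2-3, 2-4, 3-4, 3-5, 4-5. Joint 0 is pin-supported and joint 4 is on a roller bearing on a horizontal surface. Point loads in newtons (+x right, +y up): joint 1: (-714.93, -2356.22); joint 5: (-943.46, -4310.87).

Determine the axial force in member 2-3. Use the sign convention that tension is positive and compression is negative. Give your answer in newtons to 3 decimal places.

N=6 nodes, M=9 members, R=3 reactions → 2N=12, M+R=12
member 0 (0-1): L=2.5981, (cx,cy)=(0.5188,0.8549)
member 1 (0-2): L=2.8550, (cx,cy)=(1.0000,0.0000)
member 2 (1-2): L=2.6840, (cx,cy)=(0.5615,-0.8275)
member 3 (1-3): L=2.9295, (cx,cy)=(0.9998,0.0188)
member 4 (2-3): L=2.6837, (cx,cy)=(0.5299,0.8481)
member 5 (2-4): L=2.7280, (cx,cy)=(1.0000,0.0000)
member 6 (3-4): L=2.6241, (cx,cy)=(0.4977,-0.8674)
member 7 (3-5): L=2.8269, (cx,cy)=(0.9986,0.0524)
member 8 (4-5): L=2.8596, (cx,cy)=(0.5305,0.8477)
solve A·x = −loads:
  F[0-1] = -1532.4190 N (compression)
  F[0-2] = -863.2982 N (compression)
  F[1-2] = -1250.1960 N (compression)
  F[1-3] = +621.9005 N (tension)
  F[2-3] = +1219.8468 N (tension)
  F[2-4] = -2211.6049 N (compression)
  F[3-4] = -1096.5684 N (compression)
  F[3-5] = +1816.3955 N (tension)
  F[4-5] = -5197.6534 N (compression)
  Rx@0 = +1658.3900 N
  Ry@0 = +1310.0141 N
  Ry@4 = +5357.0759 N

1219.847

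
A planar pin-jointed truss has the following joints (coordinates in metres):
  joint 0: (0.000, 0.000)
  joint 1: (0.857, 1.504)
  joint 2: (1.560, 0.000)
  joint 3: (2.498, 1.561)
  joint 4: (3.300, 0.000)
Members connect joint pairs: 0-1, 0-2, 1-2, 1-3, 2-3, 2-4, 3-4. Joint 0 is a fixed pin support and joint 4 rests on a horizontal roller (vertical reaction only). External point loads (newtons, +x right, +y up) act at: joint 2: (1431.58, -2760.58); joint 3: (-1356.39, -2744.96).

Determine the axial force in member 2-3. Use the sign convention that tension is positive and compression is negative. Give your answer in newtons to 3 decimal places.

N=5 nodes, M=7 members, R=3 reactions → 2N=10, M+R=10
member 0 (0-1): L=1.7310, (cx,cy)=(0.4951,0.8688)
member 1 (0-2): L=1.5600, (cx,cy)=(1.0000,0.0000)
member 2 (1-2): L=1.6602, (cx,cy)=(0.4234,-0.9059)
member 3 (1-3): L=1.6420, (cx,cy)=(0.9994,0.0347)
member 4 (2-3): L=1.8211, (cx,cy)=(0.5151,0.8572)
member 5 (2-4): L=1.7400, (cx,cy)=(1.0000,0.0000)
member 6 (3-4): L=1.7550, (cx,cy)=(0.4570,-0.8895)
solve A·x = −loads:
  F[0-1] = -3181.5740 N (compression)
  F[0-2] = +1650.3267 N (tension)
  F[1-2] = +2943.1901 N (tension)
  F[1-3] = -2823.1202 N (compression)
  F[2-3] = +109.9933 N (tension)
  F[2-4] = +1408.3754 N (tension)
  F[3-4] = -3081.8687 N (compression)
  Rx@0 = -75.1900 N
  Ry@0 = +2764.3006 N
  Ry@4 = +2741.2394 N

109.993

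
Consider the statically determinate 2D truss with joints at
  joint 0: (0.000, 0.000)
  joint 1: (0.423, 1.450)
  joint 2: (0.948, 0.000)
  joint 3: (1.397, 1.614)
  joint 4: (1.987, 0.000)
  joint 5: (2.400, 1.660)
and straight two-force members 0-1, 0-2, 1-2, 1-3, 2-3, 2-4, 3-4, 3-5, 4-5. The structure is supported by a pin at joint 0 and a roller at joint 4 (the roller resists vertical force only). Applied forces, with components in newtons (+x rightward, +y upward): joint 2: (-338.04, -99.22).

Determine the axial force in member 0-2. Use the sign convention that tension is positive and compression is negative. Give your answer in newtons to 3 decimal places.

N=6 nodes, M=9 members, R=3 reactions → 2N=12, M+R=12
member 0 (0-1): L=1.5104, (cx,cy)=(0.2801,0.9600)
member 1 (0-2): L=0.9480, (cx,cy)=(1.0000,0.0000)
member 2 (1-2): L=1.5421, (cx,cy)=(0.3404,-0.9403)
member 3 (1-3): L=0.9877, (cx,cy)=(0.9861,0.1660)
member 4 (2-3): L=1.6753, (cx,cy)=(0.2680,0.9634)
member 5 (2-4): L=1.0390, (cx,cy)=(1.0000,0.0000)
member 6 (3-4): L=1.7185, (cx,cy)=(0.3433,-0.9392)
member 7 (3-5): L=1.0041, (cx,cy)=(0.9989,0.0458)
member 8 (4-5): L=1.7106, (cx,cy)=(0.2414,0.9704)
solve A·x = −loads:
  F[0-1] = -54.0446 N (compression)
  F[0-2] = -322.9048 N (compression)
  F[1-2] = +49.4528 N (tension)
  F[1-3] = -32.4211 N (compression)
  F[2-3] = +54.7232 N (tension)
  F[2-4] = +17.3045 N (tension)
  F[3-4] = -50.4017 N (compression)
  F[3-5] = +0.0000 N (tension)
  F[4-5] = -0.0000 N (compression)
  Rx@0 = +338.0400 N
  Ry@0 = +51.8820 N
  Ry@4 = +47.3380 N

-322.905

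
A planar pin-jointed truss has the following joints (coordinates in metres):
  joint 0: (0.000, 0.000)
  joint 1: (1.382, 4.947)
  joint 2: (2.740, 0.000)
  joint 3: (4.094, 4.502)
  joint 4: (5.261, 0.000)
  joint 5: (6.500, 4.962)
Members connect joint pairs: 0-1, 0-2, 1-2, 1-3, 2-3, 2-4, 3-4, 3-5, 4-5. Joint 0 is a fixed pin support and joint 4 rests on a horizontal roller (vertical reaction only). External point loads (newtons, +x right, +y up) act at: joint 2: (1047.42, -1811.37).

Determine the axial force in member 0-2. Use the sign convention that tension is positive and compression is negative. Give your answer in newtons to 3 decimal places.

N=6 nodes, M=9 members, R=3 reactions → 2N=12, M+R=12
member 0 (0-1): L=5.1364, (cx,cy)=(0.2691,0.9631)
member 1 (0-2): L=2.7400, (cx,cy)=(1.0000,0.0000)
member 2 (1-2): L=5.1300, (cx,cy)=(0.2647,-0.9643)
member 3 (1-3): L=2.7483, (cx,cy)=(0.9868,-0.1619)
member 4 (2-3): L=4.7012, (cx,cy)=(0.2880,0.9576)
member 5 (2-4): L=2.5210, (cx,cy)=(1.0000,0.0000)
member 6 (3-4): L=4.6508, (cx,cy)=(0.2509,-0.9680)
member 7 (3-5): L=2.4496, (cx,cy)=(0.9822,0.1878)
member 8 (4-5): L=5.1143, (cx,cy)=(0.2423,0.9702)
solve A·x = −loads:
  F[0-1] = -901.2177 N (compression)
  F[0-2] = +1289.9011 N (tension)
  F[1-2] = +985.7548 N (tension)
  F[1-3] = -510.1592 N (compression)
  F[2-3] = +898.8687 N (tension)
  F[2-4] = +244.5428 N (tension)
  F[3-4] = -974.5657 N (compression)
  F[3-5] = -0.0000 N (compression)
  F[4-5] = +0.0000 N (tension)
  Rx@0 = -1047.4200 N
  Ry@0 = +867.9840 N
  Ry@4 = +943.3860 N

1289.901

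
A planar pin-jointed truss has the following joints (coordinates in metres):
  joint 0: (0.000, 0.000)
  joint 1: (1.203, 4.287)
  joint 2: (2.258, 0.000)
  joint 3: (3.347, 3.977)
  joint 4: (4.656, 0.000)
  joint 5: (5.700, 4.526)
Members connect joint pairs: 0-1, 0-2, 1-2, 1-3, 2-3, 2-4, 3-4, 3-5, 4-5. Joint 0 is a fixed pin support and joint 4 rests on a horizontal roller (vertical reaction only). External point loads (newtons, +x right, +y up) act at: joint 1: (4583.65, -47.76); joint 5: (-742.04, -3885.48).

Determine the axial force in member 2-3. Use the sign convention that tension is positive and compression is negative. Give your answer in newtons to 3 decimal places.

N=6 nodes, M=9 members, R=3 reactions → 2N=12, M+R=12
member 0 (0-1): L=4.4526, (cx,cy)=(0.2702,0.9628)
member 1 (0-2): L=2.2580, (cx,cy)=(1.0000,0.0000)
member 2 (1-2): L=4.4149, (cx,cy)=(0.2390,-0.9710)
member 3 (1-3): L=2.1663, (cx,cy)=(0.9897,-0.1431)
member 4 (2-3): L=4.1234, (cx,cy)=(0.2641,0.9645)
member 5 (2-4): L=2.3980, (cx,cy)=(1.0000,0.0000)
member 6 (3-4): L=4.1869, (cx,cy)=(0.3126,-0.9499)
member 7 (3-5): L=2.4162, (cx,cy)=(0.9738,0.2272)
member 8 (4-5): L=4.6448, (cx,cy)=(0.2248,0.9744)
solve A·x = −loads:
  F[0-1] = +4502.3126 N (tension)
  F[0-2] = +2625.1766 N (tension)
  F[1-2] = -4160.0239 N (compression)
  F[1-3] = -2397.8021 N (compression)
  F[2-3] = +4188.2058 N (tension)
  F[2-4] = +524.9693 N (tension)
  F[3-4] = -4573.8895 N (compression)
  F[3-5] = +167.3622 N (tension)
  F[4-5] = -4026.5345 N (compression)
  Rx@0 = -3841.6100 N
  Ry@0 = -4334.8712 N
  Ry@4 = +8268.1112 N

4188.206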